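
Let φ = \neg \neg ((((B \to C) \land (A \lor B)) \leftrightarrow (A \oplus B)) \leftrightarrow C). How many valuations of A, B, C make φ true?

A | B | C || φ
T | T | T || F
T | T | F || F
T | F | T || T
T | F | F || F
F | T | T || T
F | T | F || T
F | F | T || T
F | F | F || F
The formula is true on 4 of the 8 rows.

4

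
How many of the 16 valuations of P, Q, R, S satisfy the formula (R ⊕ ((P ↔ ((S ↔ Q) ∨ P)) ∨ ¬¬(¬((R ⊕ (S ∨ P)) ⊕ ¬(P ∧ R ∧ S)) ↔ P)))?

  P   |   Q   |   R   |   S   | (S ↔ Q) | ((S ↔ Q) ∨ P) | (P ↔ ((S ↔ Q) ∨ P)) | (S ∨ P) | (R ⊕ (S ∨ P)) | (P ∧ R ∧ S) | ¬(P ∧ R ∧ S) |   φ  
----- | ----- | ----- | ----- | ------- | ------------- | ------------------- | ------- | ------------- | ----------- | ------------ | -----
 True |  True |  True |  True |   True  |      True     |         True        |   True  |     False     |     True    |    False     | False
 True |  True |  True | False |  False  |      True     |         True        |   True  |     False     |    False    |     True     | False
 True |  True | False |  True |   True  |      True     |         True        |   True  |      True     |    False    |     True     |  True
 True |  True | False | False |  False  |      True     |         True        |   True  |      True     |    False    |     True     |  True
 True | False |  True |  True |  False  |      True     |         True        |   True  |     False     |     True    |    False     | False
 True | False |  True | False |   True  |      True     |         True        |   True  |     False     |    False    |     True     | False
 True | False | False |  True |  False  |      True     |         True        |   True  |      True     |    False    |     True     |  True
 True | False | False | False |   True  |      True     |         True        |   True  |      True     |    False    |     True     |  True
False |  True |  True |  True |   True  |      True     |        False        |   True  |     False     |    False    |     True     | False
False |  True |  True | False |  False  |     False     |         True        |  False  |      True     |    False    |     True     | False
False |  True | False |  True |   True  |      True     |        False        |   True  |      True     |    False    |     True     | False
False |  True | False | False |  False  |     False     |         True        |  False  |     False     |    False    |     True     |  True
False | False |  True |  True |  False  |     False     |         True        |   True  |     False     |    False    |     True     | False
False | False |  True | False |   True  |      True     |        False        |  False  |      True     |    False    |     True     |  True
False | False | False |  True |  False  |     False     |         True        |   True  |      True     |    False    |     True     |  True
False | False | False | False |   True  |      True     |        False        |  False  |     False     |    False    |     True     |  True
The formula is true on 8 of the 16 rows.

8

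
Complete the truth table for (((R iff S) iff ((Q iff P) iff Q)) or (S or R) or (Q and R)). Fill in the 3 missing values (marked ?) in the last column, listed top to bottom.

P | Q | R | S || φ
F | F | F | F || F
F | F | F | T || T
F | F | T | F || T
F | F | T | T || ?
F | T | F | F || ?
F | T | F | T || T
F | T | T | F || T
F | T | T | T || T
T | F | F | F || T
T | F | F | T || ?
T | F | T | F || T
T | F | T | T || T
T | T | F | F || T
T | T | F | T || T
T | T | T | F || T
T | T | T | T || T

Row P=F, Q=F, R=T, S=T: ((R iff S) iff ((Q iff P) iff Q)) = F, (S or R) = T, (Q and R) = F, so the formula = T.
Row P=F, Q=T, R=F, S=F: ((R iff S) iff ((Q iff P) iff Q)) = F, (S or R) = F, (Q and R) = F, so the formula = F.
Row P=T, Q=F, R=F, S=T: ((R iff S) iff ((Q iff P) iff Q)) = F, (S or R) = T, (Q and R) = F, so the formula = T.

T, F, T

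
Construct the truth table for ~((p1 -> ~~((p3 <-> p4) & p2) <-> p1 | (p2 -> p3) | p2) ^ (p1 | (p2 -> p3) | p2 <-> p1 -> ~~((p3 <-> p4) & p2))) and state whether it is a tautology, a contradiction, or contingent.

p1  p2  p3  p4     (p3 <-> p4)  ((p3 <-> p4) & p2)  ~((p3 <-> p4) & p2)  ~~((p3 <-> p4) & p2)  (p1 -> ~~((p3 <-> p4) & p2))  (p2 -> p3)  (p1 | (p2 -> p3) | p2)  φ
T   T   T   T           T               T                    F                    T                         T                    T                 T             T
T   T   T   F           F               F                    T                    F                         F                    T                 T             T
T   T   F   T           F               F                    T                    F                         F                    F                 T             T
T   T   F   F           T               T                    F                    T                         T                    F                 T             T
T   F   T   T           T               F                    T                    F                         F                    T                 T             T
T   F   T   F           F               F                    T                    F                         F                    T                 T             T
T   F   F   T           F               F                    T                    F                         F                    T                 T             T
T   F   F   F           T               F                    T                    F                         F                    T                 T             T
F   T   T   T           T               T                    F                    T                         T                    T                 T             T
F   T   T   F           F               F                    T                    F                         T                    T                 T             T
F   T   F   T           F               F                    T                    F                         T                    F                 T             T
F   T   F   F           T               T                    F                    T                         T                    F                 T             T
F   F   T   T           T               F                    T                    F                         T                    T                 T             T
F   F   T   F           F               F                    T                    F                         T                    T                 T             T
F   F   F   T           F               F                    T                    F                         T                    T                 T             T
F   F   F   F           T               F                    T                    F                         T                    T                 T             T
Every row is T, so the formula is a tautology.

tautology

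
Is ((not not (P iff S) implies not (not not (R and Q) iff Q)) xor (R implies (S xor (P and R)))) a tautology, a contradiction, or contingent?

contingent

P | Q | R | S || (P iff S) | not (P iff S) | not not (P iff S) | (R and Q) | not (R and Q) | not not (R and Q) | (not not (R and Q) iff Q) | (P and R) | (S xor (P and R)) | φ
1 | 1 | 1 | 1 ||     1     |       0       |         1         |     1     |       0       |         1         |             1             |     1     |         0         | 0
1 | 1 | 1 | 0 ||     0     |       1       |         0         |     1     |       0       |         1         |             1             |     1     |         1         | 0
1 | 1 | 0 | 1 ||     1     |       0       |         1         |     0     |       1       |         0         |             0             |     0     |         1         | 0
1 | 1 | 0 | 0 ||     0     |       1       |         0         |     0     |       1       |         0         |             0             |     0     |         0         | 0
1 | 0 | 1 | 1 ||     1     |       0       |         1         |     0     |       1       |         0         |             1             |     1     |         0         | 0
1 | 0 | 1 | 0 ||     0     |       1       |         0         |     0     |       1       |         0         |             1             |     1     |         1         | 0
1 | 0 | 0 | 1 ||     1     |       0       |         1         |     0     |       1       |         0         |             1             |     0     |         1         | 1
1 | 0 | 0 | 0 ||     0     |       1       |         0         |     0     |       1       |         0         |             1             |     0     |         0         | 0
0 | 1 | 1 | 1 ||     0     |       1       |         0         |     1     |       0       |         1         |             1             |     0     |         1         | 0
0 | 1 | 1 | 0 ||     1     |       0       |         1         |     1     |       0       |         1         |             1             |     0     |         0         | 0
0 | 1 | 0 | 1 ||     0     |       1       |         0         |     0     |       1       |         0         |             0             |     0     |         1         | 0
0 | 1 | 0 | 0 ||     1     |       0       |         1         |     0     |       1       |         0         |             0             |     0     |         0         | 0
0 | 0 | 1 | 1 ||     0     |       1       |         0         |     0     |       1       |         0         |             1             |     0     |         1         | 0
0 | 0 | 1 | 0 ||     1     |       0       |         1         |     0     |       1       |         0         |             1             |     0     |         0         | 0
0 | 0 | 0 | 1 ||     0     |       1       |         0         |     0     |       1       |         0         |             1             |     0     |         1         | 0
0 | 0 | 0 | 0 ||     1     |       0       |         1         |     0     |       1       |         0         |             1             |     0     |         0         | 1
2 of 16 rows are 1, so the formula is contingent.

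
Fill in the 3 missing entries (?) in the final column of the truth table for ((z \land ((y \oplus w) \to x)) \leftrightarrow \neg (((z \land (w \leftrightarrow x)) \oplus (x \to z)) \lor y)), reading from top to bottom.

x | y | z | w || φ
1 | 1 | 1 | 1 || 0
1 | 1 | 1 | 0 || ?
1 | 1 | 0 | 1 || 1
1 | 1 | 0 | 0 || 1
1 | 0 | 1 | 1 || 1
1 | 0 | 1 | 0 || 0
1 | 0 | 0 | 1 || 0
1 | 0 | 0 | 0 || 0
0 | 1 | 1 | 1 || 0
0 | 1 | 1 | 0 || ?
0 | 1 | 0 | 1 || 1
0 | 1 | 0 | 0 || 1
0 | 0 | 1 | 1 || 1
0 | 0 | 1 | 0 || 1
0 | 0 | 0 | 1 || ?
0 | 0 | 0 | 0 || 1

0, 1, 1

Row x=1, y=1, z=1, w=0: (z \land ((y \oplus w) \to x)) = 1, \neg (((z \land (w \leftrightarrow x)) \oplus (x \to z)) \lor y) = 0, so the formula = 0.
Row x=0, y=1, z=1, w=0: (z \land ((y \oplus w) \to x)) = 0, \neg (((z \land (w \leftrightarrow x)) \oplus (x \to z)) \lor y) = 0, so the formula = 1.
Row x=0, y=0, z=0, w=1: (z \land ((y \oplus w) \to x)) = 0, \neg (((z \land (w \leftrightarrow x)) \oplus (x \to z)) \lor y) = 0, so the formula = 1.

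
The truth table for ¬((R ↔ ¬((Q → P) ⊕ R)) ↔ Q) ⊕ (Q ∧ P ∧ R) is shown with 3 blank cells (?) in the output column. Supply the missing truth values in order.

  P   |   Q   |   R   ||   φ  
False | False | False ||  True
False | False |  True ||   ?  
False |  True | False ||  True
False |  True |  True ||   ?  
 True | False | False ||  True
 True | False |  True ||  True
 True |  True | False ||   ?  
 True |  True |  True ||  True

True, True, False

Row P=False, Q=False, R=True: ¬((R ↔ ¬((Q → P) ⊕ R)) ↔ Q) = True, (Q ∧ P ∧ R) = False, so the formula = True.
Row P=False, Q=True, R=True: ¬((R ↔ ¬((Q → P) ⊕ R)) ↔ Q) = True, (Q ∧ P ∧ R) = False, so the formula = True.
Row P=True, Q=True, R=False: ¬((R ↔ ¬((Q → P) ⊕ R)) ↔ Q) = False, (Q ∧ P ∧ R) = False, so the formula = False.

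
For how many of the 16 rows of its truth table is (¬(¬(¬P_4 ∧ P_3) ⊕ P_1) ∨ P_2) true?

12

 P_1    P_2    P_3    P_4   |   ¬P_4  (¬P_4 ∧ P_3)  ¬(¬P_4 ∧ P_3)  (¬(¬P_4 ∧ P_3) ⊕ P_1)  ¬(¬(¬P_4 ∧ P_3) ⊕ P_1)  (¬(¬(¬P_4 ∧ P_3) ⊕ P_1) ∨ P_2)
 True   True   True   True  |  False     False           True              False                   True                        True             
 True   True   True  False  |   True      True          False               True                  False                        True             
 True   True  False   True  |  False     False           True              False                   True                        True             
 True   True  False  False  |   True     False           True              False                   True                        True             
 True  False   True   True  |  False     False           True              False                   True                        True             
 True  False   True  False  |   True      True          False               True                  False                       False             
 True  False  False   True  |  False     False           True              False                   True                        True             
 True  False  False  False  |   True     False           True              False                   True                        True             
False   True   True   True  |  False     False           True               True                  False                        True             
False   True   True  False  |   True      True          False              False                   True                        True             
False   True  False   True  |  False     False           True               True                  False                        True             
False   True  False  False  |   True     False           True               True                  False                        True             
False  False   True   True  |  False     False           True               True                  False                       False             
False  False   True  False  |   True      True          False              False                   True                        True             
False  False  False   True  |  False     False           True               True                  False                       False             
False  False  False  False  |   True     False           True               True                  False                       False             
The formula is true on 12 of the 16 rows.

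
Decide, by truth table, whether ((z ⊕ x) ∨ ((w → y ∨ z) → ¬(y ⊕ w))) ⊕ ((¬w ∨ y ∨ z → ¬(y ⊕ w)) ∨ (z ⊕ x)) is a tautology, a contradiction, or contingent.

x | y | z | w | (z ⊕ x) | (y ∨ z) | (w → (y ∨ z)) | (y ⊕ w) | ¬(y ⊕ w) | ((w → (y ∨ z)) → ¬(y ⊕ w)) | ¬w | (¬w ∨ (y ∨ z)) | ((¬w ∨ (y ∨ z)) → ¬(y ⊕ w)) | φ
- | - | - | - | ------- | ------- | ------------- | ------- | -------- | -------------------------- | -- | -------------- | --------------------------- | -
0 | 0 | 0 | 0 |    0    |    0    |       1       |    0    |    1     |             1              | 1  |       1        |              1              | 0
0 | 0 | 0 | 1 |    0    |    0    |       0       |    1    |    0     |             1              | 0  |       0        |              1              | 0
0 | 0 | 1 | 0 |    1    |    1    |       1       |    0    |    1     |             1              | 1  |       1        |              1              | 0
0 | 0 | 1 | 1 |    1    |    1    |       1       |    1    |    0     |             0              | 0  |       1        |              0              | 0
0 | 1 | 0 | 0 |    0    |    1    |       1       |    1    |    0     |             0              | 1  |       1        |              0              | 0
0 | 1 | 0 | 1 |    0    |    1    |       1       |    0    |    1     |             1              | 0  |       1        |              1              | 0
0 | 1 | 1 | 0 |    1    |    1    |       1       |    1    |    0     |             0              | 1  |       1        |              0              | 0
0 | 1 | 1 | 1 |    1    |    1    |       1       |    0    |    1     |             1              | 0  |       1        |              1              | 0
1 | 0 | 0 | 0 |    1    |    0    |       1       |    0    |    1     |             1              | 1  |       1        |              1              | 0
1 | 0 | 0 | 1 |    1    |    0    |       0       |    1    |    0     |             1              | 0  |       0        |              1              | 0
1 | 0 | 1 | 0 |    0    |    1    |       1       |    0    |    1     |             1              | 1  |       1        |              1              | 0
1 | 0 | 1 | 1 |    0    |    1    |       1       |    1    |    0     |             0              | 0  |       1        |              0              | 0
1 | 1 | 0 | 0 |    1    |    1    |       1       |    1    |    0     |             0              | 1  |       1        |              0              | 0
1 | 1 | 0 | 1 |    1    |    1    |       1       |    0    |    1     |             1              | 0  |       1        |              1              | 0
1 | 1 | 1 | 0 |    0    |    1    |       1       |    1    |    0     |             0              | 1  |       1        |              0              | 0
1 | 1 | 1 | 1 |    0    |    1    |       1       |    0    |    1     |             1              | 0  |       1        |              1              | 0
Every row is 0, so the formula is a contradiction.

contradiction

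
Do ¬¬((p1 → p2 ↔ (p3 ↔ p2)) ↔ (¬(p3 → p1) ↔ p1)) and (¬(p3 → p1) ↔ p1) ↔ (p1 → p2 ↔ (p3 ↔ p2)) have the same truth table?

equivalent

p1 | p2 | p3 || φ | ψ
1  | 1  | 1  || 0 | 0
1  | 1  | 0  || 1 | 1
1  | 0  | 1  || 0 | 0
1  | 0  | 0  || 1 | 1
0  | 1  | 1  || 0 | 0
0  | 1  | 0  || 0 | 0
0  | 0  | 1  || 1 | 1
0  | 0  | 0  || 1 | 1
The columns for φ and ψ agree on every row, so they are logically equivalent.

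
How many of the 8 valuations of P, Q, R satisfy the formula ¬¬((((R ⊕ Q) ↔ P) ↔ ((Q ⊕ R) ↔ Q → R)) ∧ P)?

3

P | Q | R || φ
1 | 1 | 1 || 1
1 | 1 | 0 || 0
1 | 0 | 1 || 1
1 | 0 | 0 || 1
0 | 1 | 1 || 0
0 | 1 | 0 || 0
0 | 0 | 1 || 0
0 | 0 | 0 || 0
The formula is true on 3 of the 8 rows.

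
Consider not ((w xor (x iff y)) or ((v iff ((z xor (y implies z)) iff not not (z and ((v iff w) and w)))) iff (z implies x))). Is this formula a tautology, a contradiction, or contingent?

contingent

x | y | z | w | v || φ
1 | 1 | 1 | 1 | 1 || 1
1 | 1 | 1 | 1 | 0 || 1
1 | 1 | 1 | 0 | 1 || 0
1 | 1 | 1 | 0 | 0 || 0
1 | 1 | 0 | 1 | 1 || 0
1 | 1 | 0 | 1 | 0 || 1
1 | 1 | 0 | 0 | 1 || 0
1 | 1 | 0 | 0 | 0 || 0
1 | 0 | 1 | 1 | 1 || 0
1 | 0 | 1 | 1 | 0 || 0
1 | 0 | 1 | 0 | 1 || 0
1 | 0 | 1 | 0 | 0 || 1
1 | 0 | 0 | 1 | 1 || 0
1 | 0 | 0 | 1 | 0 || 0
1 | 0 | 0 | 0 | 1 || 1
1 | 0 | 0 | 0 | 0 || 0
0 | 1 | 1 | 1 | 1 || 0
0 | 1 | 1 | 1 | 0 || 0
0 | 1 | 1 | 0 | 1 || 1
0 | 1 | 1 | 0 | 0 || 0
0 | 1 | 0 | 1 | 1 || 0
0 | 1 | 0 | 1 | 0 || 0
0 | 1 | 0 | 0 | 1 || 0
0 | 1 | 0 | 0 | 0 || 1
0 | 0 | 1 | 1 | 1 || 0
0 | 0 | 1 | 1 | 0 || 0
0 | 0 | 1 | 0 | 1 || 0
0 | 0 | 1 | 0 | 0 || 0
0 | 0 | 0 | 1 | 1 || 1
0 | 0 | 0 | 1 | 0 || 0
0 | 0 | 0 | 0 | 1 || 0
0 | 0 | 0 | 0 | 0 || 0
8 of 32 rows are 1, so the formula is contingent.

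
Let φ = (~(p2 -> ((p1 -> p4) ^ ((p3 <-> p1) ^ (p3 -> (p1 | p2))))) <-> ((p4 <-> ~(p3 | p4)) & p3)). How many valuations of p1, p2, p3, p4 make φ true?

12

p1  p2  p3  p4     (p1 -> p4)  (p3 <-> p1)  (p1 | p2)  (p3 -> (p1 | p2))  (p3 | p4)  ~(p3 | p4)  (p4 <-> ~(p3 | p4))  ((p4 <-> ~(p3 | p4)) & p3)  φ
1   1   1   1          1            1           1              1              1          0                0                       0               1
1   1   1   0          0            1           1              1              1          0                1                       1               1
1   1   0   1          1            0           1              1              1          0                0                       0               0
1   1   0   0          0            0           1              1              0          1                0                       0               1
1   0   1   1          1            1           1              1              1          0                0                       0               1
1   0   1   0          0            1           1              1              1          0                1                       1               0
1   0   0   1          1            0           1              1              1          0                0                       0               1
1   0   0   0          0            0           1              1              0          1                0                       0               1
0   1   1   1          1            0           1              1              1          0                0                       0               0
0   1   1   0          1            0           1              1              1          0                1                       1               1
0   1   0   1          1            1           1              1              1          0                0                       0               1
0   1   0   0          1            1           1              1              0          1                0                       0               1
0   0   1   1          1            0           0              0              1          0                0                       0               1
0   0   1   0          1            0           0              0              1          0                1                       1               0
0   0   0   1          1            1           0              1              1          0                0                       0               1
0   0   0   0          1            1           0              1              0          1                0                       0               1
The formula is true on 12 of the 16 rows.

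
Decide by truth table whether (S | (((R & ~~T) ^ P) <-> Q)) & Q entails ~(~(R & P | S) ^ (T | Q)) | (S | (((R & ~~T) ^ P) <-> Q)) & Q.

yes

  P   |   Q   |   R   |   S   |   T   ||   φ   |   ψ  
 True |  True |  True |  True |  True ||  True |  True
 True |  True |  True |  True | False ||  True |  True
 True |  True |  True | False |  True || False | False
 True |  True |  True | False | False ||  True |  True
 True |  True | False |  True |  True ||  True |  True
 True |  True | False |  True | False ||  True |  True
 True |  True | False | False |  True ||  True |  True
 True |  True | False | False | False ||  True |  True
 True | False |  True |  True |  True || False | False
 True | False |  True |  True | False || False |  True
 True | False |  True | False |  True || False | False
 True | False |  True | False | False || False |  True
 True | False | False |  True |  True || False | False
 True | False | False |  True | False || False |  True
 True | False | False | False |  True || False |  True
 True | False | False | False | False || False | False
False |  True |  True |  True |  True ||  True |  True
False |  True |  True |  True | False ||  True |  True
False |  True |  True | False |  True ||  True |  True
False |  True |  True | False | False || False |  True
False |  True | False |  True |  True ||  True |  True
False |  True | False |  True | False ||  True |  True
False |  True | False | False |  True || False |  True
False |  True | False | False | False || False |  True
False | False |  True |  True |  True || False | False
False | False |  True |  True | False || False |  True
False | False |  True | False |  True || False |  True
False | False |  True | False | False || False | False
False | False | False |  True |  True || False | False
False | False | False |  True | False || False |  True
False | False | False | False |  True || False |  True
False | False | False | False | False || False | False
In every row where φ is true, ψ is also true, so φ ⊨ ψ.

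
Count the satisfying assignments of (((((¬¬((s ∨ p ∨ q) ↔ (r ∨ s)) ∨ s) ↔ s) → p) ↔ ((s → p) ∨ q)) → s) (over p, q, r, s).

10

p  q  r  s  |  (s ∨ p ∨ q)  (r ∨ s)  ((s ∨ p ∨ q) ↔ (r ∨ s))  ¬((s ∨ p ∨ q) ↔ (r ∨ s))  ¬¬((s ∨ p ∨ q) ↔ (r ∨ s))  (s → p)  ((s → p) ∨ q)  φ
0  0  0  0  |       0          0                1                        0                          1                 1           1        0
0  0  0  1  |       1          1                1                        0                          1                 0           0        1
0  0  1  0  |       0          1                0                        1                          0                 1           1        1
0  0  1  1  |       1          1                1                        0                          1                 0           0        1
0  1  0  0  |       1          0                0                        1                          0                 1           1        1
0  1  0  1  |       1          1                1                        0                          1                 0           1        1
0  1  1  0  |       1          1                1                        0                          1                 1           1        0
0  1  1  1  |       1          1                1                        0                          1                 0           1        1
1  0  0  0  |       1          0                0                        1                          0                 1           1        0
1  0  0  1  |       1          1                1                        0                          1                 1           1        1
1  0  1  0  |       1          1                1                        0                          1                 1           1        0
1  0  1  1  |       1          1                1                        0                          1                 1           1        1
1  1  0  0  |       1          0                0                        1                          0                 1           1        0
1  1  0  1  |       1          1                1                        0                          1                 1           1        1
1  1  1  0  |       1          1                1                        0                          1                 1           1        0
1  1  1  1  |       1          1                1                        0                          1                 1           1        1
The formula is true on 10 of the 16 rows.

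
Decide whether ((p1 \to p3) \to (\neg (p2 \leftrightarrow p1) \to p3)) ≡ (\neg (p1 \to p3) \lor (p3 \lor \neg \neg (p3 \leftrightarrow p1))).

not equivalent

p1 | p2 | p3 | φ | ψ
-- | -- | -- | - | -
T  | T  | T  | T | T
T  | T  | F  | T | T
T  | F  | T  | T | T
T  | F  | F  | T | T
F  | T  | T  | T | T
F  | T  | F  | F | T
F  | F  | T  | T | T
F  | F  | F  | T | T
The columns differ at p1=F, p2=T, p3=F (φ=F, ψ=T), so they are not equivalent.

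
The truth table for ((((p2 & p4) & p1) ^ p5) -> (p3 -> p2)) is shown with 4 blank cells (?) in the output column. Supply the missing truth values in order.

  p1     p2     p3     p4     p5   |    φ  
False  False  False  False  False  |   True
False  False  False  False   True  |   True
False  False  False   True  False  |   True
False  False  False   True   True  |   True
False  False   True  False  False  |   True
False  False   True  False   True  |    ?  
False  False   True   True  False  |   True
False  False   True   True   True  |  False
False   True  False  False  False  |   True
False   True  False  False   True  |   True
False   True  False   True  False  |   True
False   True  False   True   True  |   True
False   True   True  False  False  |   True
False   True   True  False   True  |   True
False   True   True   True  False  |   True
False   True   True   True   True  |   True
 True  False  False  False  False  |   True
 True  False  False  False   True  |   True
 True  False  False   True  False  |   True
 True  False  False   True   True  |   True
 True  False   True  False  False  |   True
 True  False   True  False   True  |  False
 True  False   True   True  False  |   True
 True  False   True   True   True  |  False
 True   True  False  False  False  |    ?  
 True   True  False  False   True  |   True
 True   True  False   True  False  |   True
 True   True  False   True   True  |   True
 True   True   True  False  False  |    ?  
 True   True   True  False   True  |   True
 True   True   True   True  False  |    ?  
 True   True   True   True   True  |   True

Row p1=False, p2=False, p3=True, p4=False, p5=True: (((p2 & p4) & p1) ^ p5) = True, (p3 -> p2) = False, so the formula = False.
Row p1=True, p2=True, p3=False, p4=False, p5=False: (((p2 & p4) & p1) ^ p5) = False, (p3 -> p2) = True, so the formula = True.
Row p1=True, p2=True, p3=True, p4=False, p5=False: (((p2 & p4) & p1) ^ p5) = False, (p3 -> p2) = True, so the formula = True.
Row p1=True, p2=True, p3=True, p4=True, p5=False: (((p2 & p4) & p1) ^ p5) = True, (p3 -> p2) = True, so the formula = True.

False, True, True, True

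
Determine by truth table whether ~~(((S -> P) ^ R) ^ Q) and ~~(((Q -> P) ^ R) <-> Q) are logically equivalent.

not equivalent

P  Q  R  S  |  φ  ψ
0  0  0  0  |  1  0
0  0  0  1  |  0  0
0  0  1  0  |  0  1
0  0  1  1  |  1  1
0  1  0  0  |  0  0
0  1  0  1  |  1  0
0  1  1  0  |  1  1
0  1  1  1  |  0  1
1  0  0  0  |  1  0
1  0  0  1  |  1  0
1  0  1  0  |  0  1
1  0  1  1  |  0  1
1  1  0  0  |  0  1
1  1  0  1  |  0  1
1  1  1  0  |  1  0
1  1  1  1  |  1  0
The columns differ at P=0, Q=0, R=0, S=0 (φ=1, ψ=0), so they are not equivalent.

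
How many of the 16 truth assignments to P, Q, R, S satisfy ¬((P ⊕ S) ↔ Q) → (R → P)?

14

P | Q | R | S || (P ⊕ S) | ((P ⊕ S) ↔ Q) | ¬((P ⊕ S) ↔ Q) | (R → P) | (¬((P ⊕ S) ↔ Q) → (R → P))
F | F | F | F ||    F    |       T       |       F        |    T    |             T             
F | F | F | T ||    T    |       F       |       T        |    T    |             T             
F | F | T | F ||    F    |       T       |       F        |    F    |             T             
F | F | T | T ||    T    |       F       |       T        |    F    |             F             
F | T | F | F ||    F    |       F       |       T        |    T    |             T             
F | T | F | T ||    T    |       T       |       F        |    T    |             T             
F | T | T | F ||    F    |       F       |       T        |    F    |             F             
F | T | T | T ||    T    |       T       |       F        |    F    |             T             
T | F | F | F ||    T    |       F       |       T        |    T    |             T             
T | F | F | T ||    F    |       T       |       F        |    T    |             T             
T | F | T | F ||    T    |       F       |       T        |    T    |             T             
T | F | T | T ||    F    |       T       |       F        |    T    |             T             
T | T | F | F ||    T    |       T       |       F        |    T    |             T             
T | T | F | T ||    F    |       F       |       T        |    T    |             T             
T | T | T | F ||    T    |       T       |       F        |    T    |             T             
T | T | T | T ||    F    |       F       |       T        |    T    |             T             
The formula is true on 14 of the 16 rows.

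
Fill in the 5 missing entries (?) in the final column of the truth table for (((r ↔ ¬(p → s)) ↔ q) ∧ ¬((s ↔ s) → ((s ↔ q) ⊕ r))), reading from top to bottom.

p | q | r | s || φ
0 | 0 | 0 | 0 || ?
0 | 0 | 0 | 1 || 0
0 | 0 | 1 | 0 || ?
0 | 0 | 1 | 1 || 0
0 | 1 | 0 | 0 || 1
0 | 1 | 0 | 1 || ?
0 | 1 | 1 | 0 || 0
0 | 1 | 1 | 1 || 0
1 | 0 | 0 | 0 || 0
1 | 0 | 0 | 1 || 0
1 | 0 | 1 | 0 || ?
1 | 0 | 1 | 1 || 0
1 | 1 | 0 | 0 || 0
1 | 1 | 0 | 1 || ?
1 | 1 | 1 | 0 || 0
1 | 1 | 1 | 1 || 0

Row p=0, q=0, r=0, s=0: ((r ↔ ¬(p → s)) ↔ q) = 0, ¬((s ↔ s) → ((s ↔ q) ⊕ r)) = 0, so the formula = 0.
Row p=0, q=0, r=1, s=0: ((r ↔ ¬(p → s)) ↔ q) = 1, ¬((s ↔ s) → ((s ↔ q) ⊕ r)) = 1, so the formula = 1.
Row p=0, q=1, r=0, s=1: ((r ↔ ¬(p → s)) ↔ q) = 1, ¬((s ↔ s) → ((s ↔ q) ⊕ r)) = 0, so the formula = 0.
Row p=1, q=0, r=1, s=0: ((r ↔ ¬(p → s)) ↔ q) = 0, ¬((s ↔ s) → ((s ↔ q) ⊕ r)) = 1, so the formula = 0.
Row p=1, q=1, r=0, s=1: ((r ↔ ¬(p → s)) ↔ q) = 1, ¬((s ↔ s) → ((s ↔ q) ⊕ r)) = 0, so the formula = 0.

0, 1, 0, 0, 0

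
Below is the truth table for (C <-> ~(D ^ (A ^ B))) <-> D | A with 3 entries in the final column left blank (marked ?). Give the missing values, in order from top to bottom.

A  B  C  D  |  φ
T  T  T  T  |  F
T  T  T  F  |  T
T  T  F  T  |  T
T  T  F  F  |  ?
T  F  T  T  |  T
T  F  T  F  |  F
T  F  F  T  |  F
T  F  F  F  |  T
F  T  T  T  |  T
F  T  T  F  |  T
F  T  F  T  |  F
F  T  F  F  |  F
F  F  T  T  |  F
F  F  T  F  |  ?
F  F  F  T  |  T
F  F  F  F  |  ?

F, F, T

Row A=T, B=T, C=F, D=F: (C <-> ~(D ^ (A ^ B))) = F, (D | A) = T, so the formula = F.
Row A=F, B=F, C=T, D=F: (C <-> ~(D ^ (A ^ B))) = T, (D | A) = F, so the formula = F.
Row A=F, B=F, C=F, D=F: (C <-> ~(D ^ (A ^ B))) = F, (D | A) = F, so the formula = T.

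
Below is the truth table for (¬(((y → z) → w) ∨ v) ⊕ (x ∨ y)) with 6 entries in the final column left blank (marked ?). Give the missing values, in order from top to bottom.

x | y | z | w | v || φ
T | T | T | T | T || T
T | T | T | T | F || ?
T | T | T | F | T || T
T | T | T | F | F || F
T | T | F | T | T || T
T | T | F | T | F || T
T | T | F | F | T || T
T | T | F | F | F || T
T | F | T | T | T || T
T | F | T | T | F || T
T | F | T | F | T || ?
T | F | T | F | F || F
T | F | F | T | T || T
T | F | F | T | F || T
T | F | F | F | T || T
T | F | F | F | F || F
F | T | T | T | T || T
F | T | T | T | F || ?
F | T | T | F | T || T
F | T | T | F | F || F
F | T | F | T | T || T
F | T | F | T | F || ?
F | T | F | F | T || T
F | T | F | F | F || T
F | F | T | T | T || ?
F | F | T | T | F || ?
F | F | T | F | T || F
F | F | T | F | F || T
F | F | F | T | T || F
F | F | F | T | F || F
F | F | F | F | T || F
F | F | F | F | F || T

T, T, T, T, F, F

Row x=T, y=T, z=T, w=T, v=F: ¬(((y → z) → w) ∨ v) = F, (x ∨ y) = T, so the formula = T.
Row x=T, y=F, z=T, w=F, v=T: ¬(((y → z) → w) ∨ v) = F, (x ∨ y) = T, so the formula = T.
Row x=F, y=T, z=T, w=T, v=F: ¬(((y → z) → w) ∨ v) = F, (x ∨ y) = T, so the formula = T.
Row x=F, y=T, z=F, w=T, v=F: ¬(((y → z) → w) ∨ v) = F, (x ∨ y) = T, so the formula = T.
Row x=F, y=F, z=T, w=T, v=T: ¬(((y → z) → w) ∨ v) = F, (x ∨ y) = F, so the formula = F.
Row x=F, y=F, z=T, w=T, v=F: ¬(((y → z) → w) ∨ v) = F, (x ∨ y) = F, so the formula = F.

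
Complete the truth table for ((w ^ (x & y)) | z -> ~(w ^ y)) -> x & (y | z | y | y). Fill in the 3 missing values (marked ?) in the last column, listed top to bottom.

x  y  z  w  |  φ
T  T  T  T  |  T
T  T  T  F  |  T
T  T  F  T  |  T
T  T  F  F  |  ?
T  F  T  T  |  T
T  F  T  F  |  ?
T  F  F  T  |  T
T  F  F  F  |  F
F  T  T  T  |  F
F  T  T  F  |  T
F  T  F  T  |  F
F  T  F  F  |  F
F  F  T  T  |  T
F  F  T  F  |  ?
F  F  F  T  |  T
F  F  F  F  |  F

T, T, F

Row x=T, y=T, z=F, w=F: ((w ^ (x & y)) | z -> ~(w ^ y)) = F, (x & (y | z | y | y)) = T, so the formula = T.
Row x=T, y=F, z=T, w=F: ((w ^ (x & y)) | z -> ~(w ^ y)) = T, (x & (y | z | y | y)) = T, so the formula = T.
Row x=F, y=F, z=T, w=F: ((w ^ (x & y)) | z -> ~(w ^ y)) = T, (x & (y | z | y | y)) = F, so the formula = F.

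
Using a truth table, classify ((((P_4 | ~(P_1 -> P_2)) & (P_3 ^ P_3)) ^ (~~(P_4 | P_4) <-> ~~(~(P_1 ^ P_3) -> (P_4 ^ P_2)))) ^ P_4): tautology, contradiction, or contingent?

P_1  P_2  P_3  P_4  |  φ
 1    1    1    1   |  1
 1    1    1    0   |  0
 1    1    0    1   |  0
 1    1    0    0   |  0
 1    0    1    1   |  0
 1    0    1    0   |  1
 1    0    0    1   |  0
 1    0    0    0   |  0
 0    1    1    1   |  0
 0    1    1    0   |  0
 0    1    0    1   |  1
 0    1    0    0   |  0
 0    0    1    1   |  0
 0    0    1    0   |  0
 0    0    0    1   |  0
 0    0    0    0   |  1
4 of 16 rows are 1, so the formula is contingent.

contingent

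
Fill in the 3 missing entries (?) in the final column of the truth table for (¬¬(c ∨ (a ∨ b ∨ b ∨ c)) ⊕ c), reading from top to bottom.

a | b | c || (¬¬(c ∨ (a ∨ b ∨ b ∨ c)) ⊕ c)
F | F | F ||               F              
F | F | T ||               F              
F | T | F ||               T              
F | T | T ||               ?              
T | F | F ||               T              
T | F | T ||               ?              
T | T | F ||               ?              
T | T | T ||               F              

Row a=F, b=T, c=T: ¬¬(c ∨ (a ∨ b ∨ b ∨ c)) = T, so (¬¬(c ∨ (a ∨ b ∨ b ∨ c)) ⊕ c) = F.
Row a=T, b=F, c=T: ¬¬(c ∨ (a ∨ b ∨ b ∨ c)) = T, so (¬¬(c ∨ (a ∨ b ∨ b ∨ c)) ⊕ c) = F.
Row a=T, b=T, c=F: ¬¬(c ∨ (a ∨ b ∨ b ∨ c)) = T, so (¬¬(c ∨ (a ∨ b ∨ b ∨ c)) ⊕ c) = T.

F, F, T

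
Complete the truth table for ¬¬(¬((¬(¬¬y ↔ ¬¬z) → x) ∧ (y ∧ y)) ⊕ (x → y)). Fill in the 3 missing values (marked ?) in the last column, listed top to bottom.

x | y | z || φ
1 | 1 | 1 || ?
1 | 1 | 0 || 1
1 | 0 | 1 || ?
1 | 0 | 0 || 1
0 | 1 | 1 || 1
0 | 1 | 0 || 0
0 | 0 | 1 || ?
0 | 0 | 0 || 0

1, 1, 0

Row x=1, y=1, z=1: (¬((¬(¬¬y ↔ ¬¬z) → x) ∧ (y ∧ y)) ⊕ (x → y)) = 1, ¬(¬((¬(¬¬y ↔ ¬¬z) → x) ∧ (y ∧ y)) ⊕ (x → y)) = 0, so the formula = 1.
Row x=1, y=0, z=1: (¬((¬(¬¬y ↔ ¬¬z) → x) ∧ (y ∧ y)) ⊕ (x → y)) = 1, ¬(¬((¬(¬¬y ↔ ¬¬z) → x) ∧ (y ∧ y)) ⊕ (x → y)) = 0, so the formula = 1.
Row x=0, y=0, z=1: (¬((¬(¬¬y ↔ ¬¬z) → x) ∧ (y ∧ y)) ⊕ (x → y)) = 0, ¬(¬((¬(¬¬y ↔ ¬¬z) → x) ∧ (y ∧ y)) ⊕ (x → y)) = 1, so the formula = 0.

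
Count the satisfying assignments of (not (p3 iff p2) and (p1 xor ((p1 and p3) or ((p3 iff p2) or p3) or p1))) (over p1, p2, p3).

1

p1 | p2 | p3 | (p3 iff p2) | not (p3 iff p2) | (p1 and p3) | ((p3 iff p2) or p3) | φ
-- | -- | -- | ----------- | --------------- | ----------- | ------------------- | -
T  | T  | T  |      T      |        F        |      T      |          T          | F
T  | T  | F  |      F      |        T        |      F      |          F          | F
T  | F  | T  |      F      |        T        |      T      |          T          | F
T  | F  | F  |      T      |        F        |      F      |          T          | F
F  | T  | T  |      T      |        F        |      F      |          T          | F
F  | T  | F  |      F      |        T        |      F      |          F          | F
F  | F  | T  |      F      |        T        |      F      |          T          | T
F  | F  | F  |      T      |        F        |      F      |          T          | F
The formula is true on 1 of the 8 rows.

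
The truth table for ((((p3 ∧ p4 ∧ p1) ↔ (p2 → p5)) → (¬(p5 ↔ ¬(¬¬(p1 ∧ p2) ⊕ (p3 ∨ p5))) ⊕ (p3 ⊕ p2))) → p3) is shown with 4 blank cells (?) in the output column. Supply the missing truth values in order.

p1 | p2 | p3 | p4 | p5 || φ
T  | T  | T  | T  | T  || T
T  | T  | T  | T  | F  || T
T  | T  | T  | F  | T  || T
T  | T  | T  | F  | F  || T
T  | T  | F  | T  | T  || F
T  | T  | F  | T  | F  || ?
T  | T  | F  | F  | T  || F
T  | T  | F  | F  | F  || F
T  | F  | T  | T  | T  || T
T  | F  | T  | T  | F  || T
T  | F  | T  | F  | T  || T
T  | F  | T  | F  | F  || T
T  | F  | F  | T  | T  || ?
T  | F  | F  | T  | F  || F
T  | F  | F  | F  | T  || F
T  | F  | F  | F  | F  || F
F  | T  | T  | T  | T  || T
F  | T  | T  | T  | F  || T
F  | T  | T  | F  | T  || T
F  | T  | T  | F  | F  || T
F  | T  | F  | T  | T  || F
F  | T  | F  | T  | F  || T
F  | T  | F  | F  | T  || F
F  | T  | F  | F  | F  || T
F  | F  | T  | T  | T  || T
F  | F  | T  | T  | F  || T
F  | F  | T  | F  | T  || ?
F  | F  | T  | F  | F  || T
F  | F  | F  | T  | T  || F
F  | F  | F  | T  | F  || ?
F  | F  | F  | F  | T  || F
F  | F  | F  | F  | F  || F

F, F, T, F

Row p1=T, p2=T, p3=F, p4=T, p5=F: (((p3 ∧ p4 ∧ p1) ↔ (p2 → p5)) → (¬(p5 ↔ ¬(¬¬(p1 ∧ p2) ⊕ (p3 ∨ p5))) ⊕ (p3 ⊕ p2))) = T, so the formula = F.
Row p1=T, p2=F, p3=F, p4=T, p5=T: (((p3 ∧ p4 ∧ p1) ↔ (p2 → p5)) → (¬(p5 ↔ ¬(¬¬(p1 ∧ p2) ⊕ (p3 ∨ p5))) ⊕ (p3 ⊕ p2))) = T, so the formula = F.
Row p1=F, p2=F, p3=T, p4=F, p5=T: (((p3 ∧ p4 ∧ p1) ↔ (p2 → p5)) → (¬(p5 ↔ ¬(¬¬(p1 ∧ p2) ⊕ (p3 ∨ p5))) ⊕ (p3 ⊕ p2))) = T, so the formula = T.
Row p1=F, p2=F, p3=F, p4=T, p5=F: (((p3 ∧ p4 ∧ p1) ↔ (p2 → p5)) → (¬(p5 ↔ ¬(¬¬(p1 ∧ p2) ⊕ (p3 ∨ p5))) ⊕ (p3 ⊕ p2))) = T, so the formula = F.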